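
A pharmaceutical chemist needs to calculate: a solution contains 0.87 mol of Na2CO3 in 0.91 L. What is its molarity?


M = n/V = 0.87/0.91 = 0.956 mol/L

0.956 M


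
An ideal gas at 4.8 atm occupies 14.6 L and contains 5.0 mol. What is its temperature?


PV = nRT  (R = 0.08206 L·atm/(mol·K))
T = PV/(nR) = 4.8×14.6/(5.0×0.08206)
= 70.08/0.410300
= 170.80 K

170.80 K


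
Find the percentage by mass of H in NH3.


M(NH3) = 1×14.01 + 3×1.008 = 17.034 g/mol
Mass of H = 3 × 1.008 = 3.024 g/mol
% H = 3.024/17.034 × 100 = 17.75%

17.75%


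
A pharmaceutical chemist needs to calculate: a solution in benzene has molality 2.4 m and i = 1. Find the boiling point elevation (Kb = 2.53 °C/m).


ΔTb = Kb × m × i
= 2.53 × 2.4 × 1
= 6.072 °C

6.072 °C


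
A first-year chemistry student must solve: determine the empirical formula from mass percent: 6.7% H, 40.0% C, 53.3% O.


Assume 100 g sample. Moles of each element:
  H: 6.7/1.008 = 6.647 mol
  C: 40.0/12.01 = 3.331 mol
  O: 53.3/16.0 = 3.331 mol
Divide by smallest (3.331):
  H: 6.647/3.331 = 2.0
  C: 3.331/3.331 = 1.0
  O: 3.331/3.331 = 1.0
Empirical formula: CH2O

CH2O


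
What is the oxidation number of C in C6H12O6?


6x + 12(+1) + 6(-2) = 0, so x = +0
Oxidation number: +0

+0


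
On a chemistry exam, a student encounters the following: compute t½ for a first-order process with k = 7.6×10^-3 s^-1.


t½ = ln2/k = 0.693147/(7.6×10^-3 s^-1)
= 91.20 s

91.20 s


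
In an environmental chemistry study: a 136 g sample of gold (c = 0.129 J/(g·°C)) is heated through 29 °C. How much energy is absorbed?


q = mcΔT = 136 × 0.129 × 29
= 508.78 J

508.78 J


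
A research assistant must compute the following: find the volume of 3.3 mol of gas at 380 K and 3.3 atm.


PV = nRT  (R = 0.08206 L·atm/(mol·K))
V = nRT/P = 3.3×0.08206×380/3.3
= 31.183 L

31.183 L


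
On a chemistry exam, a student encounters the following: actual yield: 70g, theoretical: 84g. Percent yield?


% yield = actual/theoretical × 100
= 70/84 × 100
= 83.33%

83.33%


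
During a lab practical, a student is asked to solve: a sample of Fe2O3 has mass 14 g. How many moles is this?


M(Fe2O3) = 159.7 g/mol
n = mass/M = 14/159.7 = 0.0877 mol

0.0877 mol


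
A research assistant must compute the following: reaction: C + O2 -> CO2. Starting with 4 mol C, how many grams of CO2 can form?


Mole ratio CO2:C = 1:1
n(CO2) = 4 × 1/1 = 4.000 mol
mass = 4.000 × 44.01 = 176.04 g

176.04 g


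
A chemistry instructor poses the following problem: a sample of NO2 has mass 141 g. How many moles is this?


M(NO2) = 46.01 g/mol
n = mass/M = 141/46.01 = 3.0646 mol

3.0646 mol


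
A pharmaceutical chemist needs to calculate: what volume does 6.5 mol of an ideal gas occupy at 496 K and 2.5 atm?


PV = nRT  (R = 0.08206 L·atm/(mol·K))
V = nRT/P = 6.5×0.08206×496/2.5
= 105.825 L

105.825 L


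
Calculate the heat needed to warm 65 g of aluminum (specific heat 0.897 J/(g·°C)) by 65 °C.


q = mcΔT = 65 × 0.897 × 65
= 3789.83 J

3789.83 J


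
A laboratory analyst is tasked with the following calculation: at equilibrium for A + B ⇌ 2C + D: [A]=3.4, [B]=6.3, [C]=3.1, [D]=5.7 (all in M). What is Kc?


Kc = [C]^2[D]/([A][B])
= (3.1^2 × 5.7^1)/(3.4^1 × 6.3^1)
= 54.777/21.42
= 2.557

2.557


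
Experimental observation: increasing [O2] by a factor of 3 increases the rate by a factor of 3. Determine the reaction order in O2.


rate ∝ [O2]^n
3^n = 3 → n = 1
Order in O2: 1

1


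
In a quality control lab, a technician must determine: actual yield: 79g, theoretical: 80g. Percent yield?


% yield = actual/theoretical × 100
= 79/80 × 100
= 98.75%

98.75%


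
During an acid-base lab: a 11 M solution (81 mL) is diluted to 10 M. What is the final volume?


C1V1 = C2V2
11 × 81 = 10 × V2
V2 = 891/10 = 89.1 mL

89.1 mL


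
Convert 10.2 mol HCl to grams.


M(HCl) = 36.46 g/mol
mass = n × M = 10.2 × 36.46 = 371.89 g

371.89 g


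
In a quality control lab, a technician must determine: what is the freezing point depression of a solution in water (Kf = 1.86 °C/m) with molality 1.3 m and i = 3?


ΔTf = Kf × m × i
= 1.86 × 1.3 × 3
= 7.254 °C

7.254 °C


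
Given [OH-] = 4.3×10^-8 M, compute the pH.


pOH = -log10([OH-]) = -log10(4.3×10^-8)
= 8 - log10(4.3) = 7.37
pH = 14 - pOH = 14 - 7.37 = 6.63

6.63


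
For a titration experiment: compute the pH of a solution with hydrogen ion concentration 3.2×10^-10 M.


pH = -log10([H+]) = -log10(3.2×10^-10)
= 10 - log10(3.2)
= 10 - 0.51
= 9.49

9.49


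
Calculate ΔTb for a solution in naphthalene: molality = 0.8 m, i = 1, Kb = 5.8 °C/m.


ΔTb = Kb × m × i
= 5.8 × 0.8 × 1
= 4.64 °C

4.64 °C


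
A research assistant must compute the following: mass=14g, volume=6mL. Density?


ρ = mass/volume
= 14/6
= 2.333 g/mL

2.333 g/mL


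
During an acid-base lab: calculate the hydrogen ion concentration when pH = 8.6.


[H+] = 10^(-pH) = 10^(-8.6)
= 2.51×10^-9 M

2.51×10^-9 M


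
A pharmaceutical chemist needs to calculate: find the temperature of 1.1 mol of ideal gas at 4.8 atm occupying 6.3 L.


PV = nRT  (R = 0.08206 L·atm/(mol·K))
T = PV/(nR) = 4.8×6.3/(1.1×0.08206)
= 30.24/0.090266
= 335.01 K

335.01 K


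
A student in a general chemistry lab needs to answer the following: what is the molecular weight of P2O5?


M(P2O5) = 2×30.97 + 5×16.0
= 61.94 + 80.0
= 141.94 g/mol

141.94 g/mol


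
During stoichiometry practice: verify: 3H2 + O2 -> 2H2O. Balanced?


Equation: 3H2 + O2 -> 2H2O
Check atoms: H: 6≠4, O: 2=2
Not balanced

No, not balanced


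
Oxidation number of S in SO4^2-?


x + 4(-2) = -2, so x = +6
Oxidation number: +6

+6


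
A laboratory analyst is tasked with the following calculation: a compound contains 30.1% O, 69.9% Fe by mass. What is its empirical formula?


Assume 100 g sample. Moles of each element:
  O: 30.1/16.0 = 1.881 mol
  Fe: 69.9/55.85 = 1.252 mol
Divide by smallest (1.252):
  O: 1.881/1.252 = 1.5
  Fe: 1.252/1.252 = 1.0
Multiply all ratios by 2 to obtain whole numbers.
Empirical formula: Fe2O3

Fe2O3


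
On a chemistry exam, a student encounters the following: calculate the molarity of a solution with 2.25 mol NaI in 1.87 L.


M = n/V = 2.25/1.87 = 1.203 mol/L

1.203 M


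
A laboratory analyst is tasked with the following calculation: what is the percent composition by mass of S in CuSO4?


M(CuSO4) = 1×63.55 + 1×32.07 + 4×16.0 = 159.62 g/mol
Mass of S = 1 × 32.07 = 32.07 g/mol
% S = 32.07/159.62 × 100 = 20.09%

20.09%


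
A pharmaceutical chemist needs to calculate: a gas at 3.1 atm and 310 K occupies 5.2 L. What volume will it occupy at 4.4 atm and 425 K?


P1V1/T1 = P2V2/T2
V2 = P1V1T2/(T1P2)
= 3.1×5.2×425/(310×4.4)
= 5.023 L

5.023 L


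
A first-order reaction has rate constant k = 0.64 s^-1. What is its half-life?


t½ = ln2/k = 0.693147/(0.64 s^-1)
= 1.083 s

1.083 s


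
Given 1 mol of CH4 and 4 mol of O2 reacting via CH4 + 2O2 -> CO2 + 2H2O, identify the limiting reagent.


Mole ratio available / coefficient:
  CH4: 1/1 = 1.000
  O2: 4/2 = 2.000
Smaller ratio is limiting.

CH4


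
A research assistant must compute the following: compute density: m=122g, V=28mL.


ρ = mass/volume
= 122/28
= 4.357 g/mL

4.357 g/mL


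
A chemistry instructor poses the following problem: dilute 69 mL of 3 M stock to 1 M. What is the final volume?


C1V1 = C2V2
3 × 69 = 1 × V2
V2 = 207/1 = 207.0 mL

207.0 mL


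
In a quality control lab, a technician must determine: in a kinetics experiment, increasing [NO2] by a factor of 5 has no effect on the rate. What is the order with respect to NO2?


rate ∝ [NO2]^n
rate ∝ [NO2]^0
Order in NO2: 0

0


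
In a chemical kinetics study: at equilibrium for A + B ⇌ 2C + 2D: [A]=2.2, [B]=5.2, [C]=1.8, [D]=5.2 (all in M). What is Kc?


Kc = [C]^2[D]^2/([A][B])
= (1.8^2 × 5.2^2)/(2.2^1 × 5.2^1)
= 87.6096/11.44
= 7.658

7.658


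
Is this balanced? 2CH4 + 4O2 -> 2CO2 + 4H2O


Equation: 2CH4 + 4O2 -> 2CO2 + 4H2O
Check atoms: C: 2=2, H: 8=8, O: 8=8
Balanced

Yes, balanced


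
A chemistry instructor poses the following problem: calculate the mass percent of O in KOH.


M(KOH) = 1×39.1 + 1×16.0 + 1×1.008 = 56.108 g/mol
Mass of O = 1 × 16.0 = 16.00 g/mol
% O = 16.00/56.108 × 100 = 28.52%

28.52%


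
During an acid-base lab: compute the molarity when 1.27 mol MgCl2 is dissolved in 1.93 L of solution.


M = n/V = 1.27/1.93 = 0.658 mol/L

0.658 M


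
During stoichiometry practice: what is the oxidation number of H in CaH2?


H with a metal (hydride): -1
Oxidation number: -1

-1


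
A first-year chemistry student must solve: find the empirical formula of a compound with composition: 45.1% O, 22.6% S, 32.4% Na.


Assume 100 g sample. Moles of each element:
  O: 45.1/16.0 = 2.819 mol
  S: 22.6/32.07 = 0.705 mol
  Na: 32.4/22.99 = 1.409 mol
Divide by smallest (0.705):
  O: 2.819/0.705 = 4.0
  S: 0.705/0.705 = 1.0
  Na: 1.409/0.705 = 2.0
Empirical formula: Na2SO4

Na2SO4


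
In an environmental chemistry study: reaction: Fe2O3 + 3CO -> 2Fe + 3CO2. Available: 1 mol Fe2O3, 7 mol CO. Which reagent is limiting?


Mole ratio available / coefficient:
  Fe2O3: 1/1 = 1.000
  CO: 7/3 = 2.333
Smaller ratio is limiting.

Fe2O3


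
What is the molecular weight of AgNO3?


M(AgNO3) = 1×107.87 + 1×14.01 + 3×16.0
= 107.87 + 14.01 + 48.0
= 169.88 g/mol

169.88 g/mol


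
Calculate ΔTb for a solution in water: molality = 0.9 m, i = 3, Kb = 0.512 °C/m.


ΔTb = Kb × m × i
= 0.512 × 0.9 × 3
= 1.3824 °C

1.3824 °C


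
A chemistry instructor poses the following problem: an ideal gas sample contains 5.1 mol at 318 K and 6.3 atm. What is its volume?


PV = nRT  (R = 0.08206 L·atm/(mol·K))
V = nRT/P = 5.1×0.08206×318/6.3
= 21.125 L

21.125 L


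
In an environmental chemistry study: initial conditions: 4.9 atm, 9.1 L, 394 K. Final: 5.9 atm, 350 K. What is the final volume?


P1V1/T1 = P2V2/T2
V2 = P1V1T2/(T1P2)
= 4.9×9.1×350/(394×5.9)
= 6.714 L

6.714 L


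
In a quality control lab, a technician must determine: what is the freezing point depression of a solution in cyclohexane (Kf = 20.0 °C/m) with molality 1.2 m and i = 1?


ΔTf = Kf × m × i
= 20.0 × 1.2 × 1
= 24.0 °C

24.0 °C


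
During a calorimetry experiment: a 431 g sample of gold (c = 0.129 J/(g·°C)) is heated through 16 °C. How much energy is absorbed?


q = mcΔT = 431 × 0.129 × 16
= 889.58 J

889.58 J


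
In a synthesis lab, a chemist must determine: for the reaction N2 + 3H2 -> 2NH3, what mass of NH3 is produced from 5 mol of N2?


Mole ratio NH3:N2 = 2:1
n(NH3) = 5 × 2/1 = 10.000 mol
mass = 10.000 × 17.03 = 170.3 g

170.3 g


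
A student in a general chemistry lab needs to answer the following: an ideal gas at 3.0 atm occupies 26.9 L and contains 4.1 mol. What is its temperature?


PV = nRT  (R = 0.08206 L·atm/(mol·K))
T = PV/(nR) = 3.0×26.9/(4.1×0.08206)
= 80.70/0.336446
= 239.86 K

239.86 K


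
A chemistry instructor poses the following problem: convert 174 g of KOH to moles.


M(KOH) = 56.11 g/mol
n = mass/M = 174/56.11 = 3.1011 mol

3.1011 mol


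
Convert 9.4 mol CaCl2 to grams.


M(CaCl2) = 110.98 g/mol
mass = n × M = 9.4 × 110.98 = 1043.21 g

1043.21 g


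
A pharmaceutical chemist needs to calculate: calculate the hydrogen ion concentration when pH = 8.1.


[H+] = 10^(-pH) = 10^(-8.1)
= 7.94×10^-9 M

7.94×10^-9 M


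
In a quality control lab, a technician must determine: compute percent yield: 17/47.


% yield = actual/theoretical × 100
= 17/47 × 100
= 36.17%

36.17%


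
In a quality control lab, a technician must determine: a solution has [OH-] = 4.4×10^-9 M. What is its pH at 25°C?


pOH = -log10([OH-]) = -log10(4.4×10^-9)
= 9 - log10(4.4) = 8.36
pH = 14 - pOH = 14 - 8.36 = 5.64

5.64


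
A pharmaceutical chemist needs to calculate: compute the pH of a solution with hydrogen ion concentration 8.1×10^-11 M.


pH = -log10([H+]) = -log10(8.1×10^-11)
= 11 - log10(8.1)
= 11 - 0.91
= 10.09

10.09


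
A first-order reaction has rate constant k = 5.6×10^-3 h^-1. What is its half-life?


t½ = ln2/k = 0.693147/(5.6×10^-3 h^-1)
= 123.8 h

123.8 h


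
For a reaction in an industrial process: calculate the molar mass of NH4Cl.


M(NH4Cl) = 1×14.01 + 4×1.008 + 1×35.45
= 14.01 + 4.03 + 35.45
= 53.49 g/mol

53.49 g/mol


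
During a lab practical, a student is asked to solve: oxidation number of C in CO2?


x + 2(-2) = 0, so x = +4
Oxidation number: +4

+4


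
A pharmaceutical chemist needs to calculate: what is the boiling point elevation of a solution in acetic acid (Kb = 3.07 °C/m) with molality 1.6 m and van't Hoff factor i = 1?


ΔTb = Kb × m × i
= 3.07 × 1.6 × 1
= 4.912 °C

4.912 °C


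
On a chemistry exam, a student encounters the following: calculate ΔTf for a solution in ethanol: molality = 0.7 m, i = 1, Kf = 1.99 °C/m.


ΔTf = Kf × m × i
= 1.99 × 0.7 × 1
= 1.393 °C

1.393 °C


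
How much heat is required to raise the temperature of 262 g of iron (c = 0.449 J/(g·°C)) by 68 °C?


q = mcΔT = 262 × 0.449 × 68
= 7999.38 J

7999.38 J


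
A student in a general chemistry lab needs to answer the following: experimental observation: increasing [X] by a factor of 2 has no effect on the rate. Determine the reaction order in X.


rate ∝ [X]^n
rate ∝ [X]^0
Order in X: 0

0


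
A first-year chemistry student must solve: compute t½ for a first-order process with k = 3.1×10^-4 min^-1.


t½ = ln2/k = 0.693147/(3.1×10^-4 min^-1)
= 2236 min

2236 min


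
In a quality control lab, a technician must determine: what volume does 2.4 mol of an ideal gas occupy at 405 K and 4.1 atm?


PV = nRT  (R = 0.08206 L·atm/(mol·K))
V = nRT/P = 2.4×0.08206×405/4.1
= 19.454 L

19.454 L


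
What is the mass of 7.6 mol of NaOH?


M(NaOH) = 40.0 g/mol
mass = n × M = 7.6 × 40.0 = 304.00 g

304.00 g


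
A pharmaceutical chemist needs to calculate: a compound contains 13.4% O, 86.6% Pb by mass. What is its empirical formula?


Assume 100 g sample. Moles of each element:
  O: 13.4/16.0 = 0.838 mol
  Pb: 86.6/207.2 = 0.418 mol
Divide by smallest (0.418):
  O: 0.838/0.418 = 2.0
  Pb: 0.418/0.418 = 1.0
Empirical formula: PbO2

PbO2


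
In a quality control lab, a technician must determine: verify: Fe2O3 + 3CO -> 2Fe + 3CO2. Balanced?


Equation: Fe2O3 + 3CO -> 2Fe + 3CO2
Check atoms: C: 3=3, Fe: 2=2, O: 6=6
Balanced

Yes, balanced


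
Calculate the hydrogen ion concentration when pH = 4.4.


[H+] = 10^(-pH) = 10^(-4.4)
= 3.98×10^-5 M

3.98×10^-5 M


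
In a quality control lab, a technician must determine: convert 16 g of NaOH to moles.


M(NaOH) = 40.0 g/mol
n = mass/M = 16/40.0 = 0.4 mol

0.4 mol


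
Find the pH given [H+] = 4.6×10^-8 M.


pH = -log10([H+]) = -log10(4.6×10^-8)
= 8 - log10(4.6)
= 8 - 0.66
= 7.34

7.34


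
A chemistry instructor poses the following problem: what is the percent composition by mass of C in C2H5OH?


M(C2H5OH) = 2×12.01 + 6×1.008 + 1×16.0 = 46.068 g/mol
Mass of C = 2 × 12.01 = 24.02 g/mol
% C = 24.02/46.068 × 100 = 52.14%

52.14%


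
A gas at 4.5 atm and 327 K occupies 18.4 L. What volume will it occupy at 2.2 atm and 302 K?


P1V1/T1 = P2V2/T2
V2 = P1V1T2/(T1P2)
= 4.5×18.4×302/(327×2.2)
= 34.759 L

34.759 L


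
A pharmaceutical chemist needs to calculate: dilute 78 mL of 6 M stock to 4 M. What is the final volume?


C1V1 = C2V2
6 × 78 = 4 × V2
V2 = 468/4 = 117.0 mL

117.0 mL


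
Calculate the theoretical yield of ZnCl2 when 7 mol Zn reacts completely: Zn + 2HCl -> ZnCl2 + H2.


Mole ratio ZnCl2:Zn = 1:1
n(ZnCl2) = 7 × 1/1 = 7.000 mol
mass = 7.000 × 136.28 = 953.96 g

953.96 g


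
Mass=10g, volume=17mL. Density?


ρ = mass/volume
= 10/17
= 0.588 g/mL

0.588 g/mL


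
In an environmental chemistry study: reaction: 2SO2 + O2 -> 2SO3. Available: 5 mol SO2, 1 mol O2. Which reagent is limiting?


Mole ratio available / coefficient:
  SO2: 5/2 = 2.500
  O2: 1/1 = 1.000
Smaller ratio is limiting.

O2


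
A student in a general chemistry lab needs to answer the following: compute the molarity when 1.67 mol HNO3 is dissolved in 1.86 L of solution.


M = n/V = 1.67/1.86 = 0.898 mol/L

0.898 M


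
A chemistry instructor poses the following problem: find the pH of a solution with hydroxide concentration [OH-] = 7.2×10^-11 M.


pOH = -log10([OH-]) = -log10(7.2×10^-11)
= 11 - log10(7.2) = 10.14
pH = 14 - pOH = 14 - 10.14 = 3.86

3.86


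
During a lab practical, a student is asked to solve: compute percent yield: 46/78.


% yield = actual/theoretical × 100
= 46/78 × 100
= 58.97%

58.97%


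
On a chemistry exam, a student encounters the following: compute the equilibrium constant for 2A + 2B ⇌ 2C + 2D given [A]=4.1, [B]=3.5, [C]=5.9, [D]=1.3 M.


Kc = [C]^2[D]^2/([A]^2[B]^2)
= (5.9^2 × 1.3^2)/(4.1^2 × 3.5^2)
= 58.8289/205.9225
= 0.2857

0.2857


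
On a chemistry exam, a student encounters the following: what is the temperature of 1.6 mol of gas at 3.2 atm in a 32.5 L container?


PV = nRT  (R = 0.08206 L·atm/(mol·K))
T = PV/(nR) = 3.2×32.5/(1.6×0.08206)
= 104.00/0.131296
= 792.10 K

792.10 K


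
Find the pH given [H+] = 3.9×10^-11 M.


pH = -log10([H+]) = -log10(3.9×10^-11)
= 11 - log10(3.9)
= 11 - 0.59
= 10.41

10.41


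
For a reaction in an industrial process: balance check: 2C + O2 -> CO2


Equation: 2C + O2 -> CO2
Check atoms: C: 2≠1, O: 2=2
Not balanced

No, not balanced


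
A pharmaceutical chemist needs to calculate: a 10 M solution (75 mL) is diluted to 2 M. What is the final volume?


C1V1 = C2V2
10 × 75 = 2 × V2
V2 = 750/2 = 375.0 mL

375.0 mL


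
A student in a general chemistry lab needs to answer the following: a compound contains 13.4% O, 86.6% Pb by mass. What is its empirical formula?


Assume 100 g sample. Moles of each element:
  O: 13.4/16.0 = 0.838 mol
  Pb: 86.6/207.2 = 0.418 mol
Divide by smallest (0.418):
  O: 0.838/0.418 = 2.0
  Pb: 0.418/0.418 = 1.0
Empirical formula: PbO2

PbO2


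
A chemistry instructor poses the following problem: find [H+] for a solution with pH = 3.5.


[H+] = 10^(-pH) = 10^(-3.5)
= 3.16×10^-4 M

3.16×10^-4 M


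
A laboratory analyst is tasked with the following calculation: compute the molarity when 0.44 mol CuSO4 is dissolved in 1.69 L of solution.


M = n/V = 0.44/1.69 = 0.260 mol/L

0.260 M


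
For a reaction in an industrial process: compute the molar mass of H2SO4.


M(H2SO4) = 2×1.008 + 1×32.07 + 4×16.0
= 2.02 + 32.07 + 64.0
= 98.09 g/mol

98.09 g/mol


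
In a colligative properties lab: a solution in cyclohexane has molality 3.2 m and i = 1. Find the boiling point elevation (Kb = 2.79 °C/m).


ΔTb = Kb × m × i
= 2.79 × 3.2 × 1
= 8.928 °C

8.928 °C


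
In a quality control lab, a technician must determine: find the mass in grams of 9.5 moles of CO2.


M(CO2) = 44.01 g/mol
mass = n × M = 9.5 × 44.01 = 418.10 g

418.10 g


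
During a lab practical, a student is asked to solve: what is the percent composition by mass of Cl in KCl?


M(KCl) = 1×39.1 + 1×35.45 = 74.55 g/mol
Mass of Cl = 1 × 35.45 = 35.45 g/mol
% Cl = 35.45/74.55 × 100 = 47.55%

47.55%


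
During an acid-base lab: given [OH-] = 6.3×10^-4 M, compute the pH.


pOH = -log10([OH-]) = -log10(6.3×10^-4)
= 4 - log10(6.3) = 3.2
pH = 14 - pOH = 14 - 3.2 = 10.8

10.8


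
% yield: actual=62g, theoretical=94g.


% yield = actual/theoretical × 100
= 62/94 × 100
= 65.96%

65.96%


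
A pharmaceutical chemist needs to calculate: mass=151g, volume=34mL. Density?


ρ = mass/volume
= 151/34
= 4.441 g/mL

4.441 g/mL


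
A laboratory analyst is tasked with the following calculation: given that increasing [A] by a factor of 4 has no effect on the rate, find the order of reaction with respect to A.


rate ∝ [A]^n
rate ∝ [A]^0
Order in A: 0

0


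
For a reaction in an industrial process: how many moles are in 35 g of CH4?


M(CH4) = 16.04 g/mol
n = mass/M = 35/16.04 = 2.182 mol

2.182 mol


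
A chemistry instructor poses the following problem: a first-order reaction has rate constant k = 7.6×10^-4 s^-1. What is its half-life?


t½ = ln2/k = 0.693147/(7.6×10^-4 s^-1)
= 912.0 s

912.0 s


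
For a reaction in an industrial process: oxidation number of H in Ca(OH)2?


H is +1 with nonmetals
Oxidation number: +1

+1


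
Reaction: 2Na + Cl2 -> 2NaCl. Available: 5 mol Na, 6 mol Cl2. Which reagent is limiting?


Mole ratio available / coefficient:
  Na: 5/2 = 2.500
  Cl2: 6/1 = 6.000
Smaller ratio is limiting.

Na


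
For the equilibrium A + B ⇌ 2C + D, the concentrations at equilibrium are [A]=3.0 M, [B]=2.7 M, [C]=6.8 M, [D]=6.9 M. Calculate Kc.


Kc = [C]^2[D]/([A][B])
= (6.8^2 × 6.9^1)/(3.0^1 × 2.7^1)
= 319.056/8.1
= 39.39

39.39


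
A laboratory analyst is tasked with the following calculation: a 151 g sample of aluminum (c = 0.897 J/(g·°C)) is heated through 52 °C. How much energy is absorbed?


q = mcΔT = 151 × 0.897 × 52
= 7043.24 J

7043.24 J


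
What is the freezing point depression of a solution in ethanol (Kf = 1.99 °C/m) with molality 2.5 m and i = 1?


ΔTf = Kf × m × i
= 1.99 × 2.5 × 1
= 4.975 °C

4.975 °C


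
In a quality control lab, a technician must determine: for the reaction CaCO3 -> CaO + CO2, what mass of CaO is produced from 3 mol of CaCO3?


Mole ratio CaO:CaCO3 = 1:1
n(CaO) = 3 × 1/1 = 3.000 mol
mass = 3.000 × 56.08 = 168.24 g

168.24 g


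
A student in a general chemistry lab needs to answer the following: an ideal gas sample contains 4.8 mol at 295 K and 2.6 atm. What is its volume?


PV = nRT  (R = 0.08206 L·atm/(mol·K))
V = nRT/P = 4.8×0.08206×295/2.6
= 44.691 L

44.691 L


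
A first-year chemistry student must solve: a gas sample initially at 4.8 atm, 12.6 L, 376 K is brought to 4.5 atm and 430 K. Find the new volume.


P1V1/T1 = P2V2/T2
V2 = P1V1T2/(T1P2)
= 4.8×12.6×430/(376×4.5)
= 15.37 L

15.37 L


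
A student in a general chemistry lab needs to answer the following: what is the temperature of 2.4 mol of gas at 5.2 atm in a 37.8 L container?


PV = nRT  (R = 0.08206 L·atm/(mol·K))
T = PV/(nR) = 5.2×37.8/(2.4×0.08206)
= 196.56/0.196944
= 998.05 K

998.05 K


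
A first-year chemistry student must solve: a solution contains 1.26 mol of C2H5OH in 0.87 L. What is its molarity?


M = n/V = 1.26/0.87 = 1.448 mol/L

1.448 M


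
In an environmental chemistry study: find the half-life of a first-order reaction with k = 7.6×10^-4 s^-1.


t½ = ln2/k = 0.693147/(7.6×10^-4 s^-1)
= 912.0 s

912.0 s


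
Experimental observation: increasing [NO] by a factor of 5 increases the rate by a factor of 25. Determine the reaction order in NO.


rate ∝ [NO]^n
5^n = 25 → n = 2
Order in NO: 2

2


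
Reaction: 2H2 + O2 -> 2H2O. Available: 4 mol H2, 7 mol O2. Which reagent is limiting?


Mole ratio available / coefficient:
  H2: 4/2 = 2.000
  O2: 7/1 = 7.000
Smaller ratio is limiting.

H2


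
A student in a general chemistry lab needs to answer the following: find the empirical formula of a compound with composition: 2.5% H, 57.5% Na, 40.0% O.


Assume 100 g sample. Moles of each element:
  H: 2.5/1.008 = 2.48 mol
  Na: 57.5/22.99 = 2.501 mol
  O: 40.0/16.0 = 2.5 mol
Divide by smallest (2.48):
  H: 2.48/2.48 = 1.0
  Na: 2.501/2.48 = 1.01
  O: 2.5/2.48 = 1.01
Empirical formula: NaOH

NaOH


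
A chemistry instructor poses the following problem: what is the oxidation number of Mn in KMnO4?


(+1) + x + 4(-2) = 0, so x = +7
Oxidation number: +7

+7


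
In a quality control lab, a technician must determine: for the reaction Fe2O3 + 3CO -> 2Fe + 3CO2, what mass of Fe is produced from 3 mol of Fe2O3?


Mole ratio Fe:Fe2O3 = 2:1
n(Fe) = 3 × 2/1 = 6.000 mol
mass = 6.000 × 55.85 = 335.1 g

335.1 g


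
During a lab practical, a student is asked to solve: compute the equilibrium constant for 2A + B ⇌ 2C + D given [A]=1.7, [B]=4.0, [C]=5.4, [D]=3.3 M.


Kc = [C]^2[D]/([A]^2[B])
= (5.4^2 × 3.3^1)/(1.7^2 × 4.0^1)
= 96.228/11.56
= 8.324

8.324


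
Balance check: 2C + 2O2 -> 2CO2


Equation: 2C + 2O2 -> 2CO2
Check atoms: C: 2=2, O: 4=4
Balanced

Yes, balanced


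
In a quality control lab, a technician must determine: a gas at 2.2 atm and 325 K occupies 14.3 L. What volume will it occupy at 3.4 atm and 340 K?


P1V1/T1 = P2V2/T2
V2 = P1V1T2/(T1P2)
= 2.2×14.3×340/(325×3.4)
= 9.68 L

9.68 L


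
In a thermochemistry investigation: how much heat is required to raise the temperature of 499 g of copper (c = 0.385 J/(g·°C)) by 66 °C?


q = mcΔT = 499 × 0.385 × 66
= 12679.59 J

12679.59 J


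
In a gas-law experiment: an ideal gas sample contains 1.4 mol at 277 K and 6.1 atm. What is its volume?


PV = nRT  (R = 0.08206 L·atm/(mol·K))
V = nRT/P = 1.4×0.08206×277/6.1
= 5.217 L

5.217 L


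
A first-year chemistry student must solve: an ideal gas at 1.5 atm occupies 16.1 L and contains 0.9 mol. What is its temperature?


PV = nRT  (R = 0.08206 L·atm/(mol·K))
T = PV/(nR) = 1.5×16.1/(0.9×0.08206)
= 24.15/0.073854
= 327.00 K

327.00 K


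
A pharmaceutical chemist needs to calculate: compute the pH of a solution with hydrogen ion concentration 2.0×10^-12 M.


pH = -log10([H+]) = -log10(2.0×10^-12)
= 12 - log10(2.0)
= 12 - 0.3
= 11.7

11.7


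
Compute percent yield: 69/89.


% yield = actual/theoretical × 100
= 69/89 × 100
= 77.53%

77.53%


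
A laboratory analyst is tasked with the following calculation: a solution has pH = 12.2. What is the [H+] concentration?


[H+] = 10^(-pH) = 10^(-12.2)
= 6.31×10^-13 M

6.31×10^-13 M


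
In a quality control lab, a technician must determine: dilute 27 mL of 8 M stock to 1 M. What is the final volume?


C1V1 = C2V2
8 × 27 = 1 × V2
V2 = 216/1 = 216.0 mL

216.0 mL


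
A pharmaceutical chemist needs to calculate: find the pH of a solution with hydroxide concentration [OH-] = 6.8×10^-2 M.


pOH = -log10([OH-]) = -log10(6.8×10^-2)
= 2 - log10(6.8) = 1.17
pH = 14 - pOH = 14 - 1.17 = 12.83

12.83


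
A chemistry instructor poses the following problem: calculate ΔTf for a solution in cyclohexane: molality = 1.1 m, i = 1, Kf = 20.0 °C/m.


ΔTf = Kf × m × i
= 20.0 × 1.1 × 1
= 22.0 °C

22.0 °C


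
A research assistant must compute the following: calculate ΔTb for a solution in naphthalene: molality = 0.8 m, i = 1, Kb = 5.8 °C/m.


ΔTb = Kb × m × i
= 5.8 × 0.8 × 1
= 4.64 °C

4.64 °C


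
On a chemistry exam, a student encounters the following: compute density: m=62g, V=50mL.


ρ = mass/volume
= 62/50
= 1.24 g/mL

1.24 g/mL


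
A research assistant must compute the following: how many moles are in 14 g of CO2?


M(CO2) = 44.01 g/mol
n = mass/M = 14/44.01 = 0.3181 mol

0.3181 mol


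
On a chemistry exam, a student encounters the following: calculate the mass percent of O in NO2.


M(NO2) = 1×14.01 + 2×16.0 = 46.01 g/mol
Mass of O = 2 × 16.0 = 32.00 g/mol
% O = 32.00/46.01 × 100 = 69.55%

69.55%


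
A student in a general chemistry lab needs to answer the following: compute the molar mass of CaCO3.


M(CaCO3) = 1×40.08 + 1×12.01 + 3×16.0
= 40.08 + 12.01 + 48.0
= 100.09 g/mol

100.09 g/mol


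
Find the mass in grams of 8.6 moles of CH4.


M(CH4) = 16.04 g/mol
mass = n × M = 8.6 × 16.04 = 137.94 g

137.94 g


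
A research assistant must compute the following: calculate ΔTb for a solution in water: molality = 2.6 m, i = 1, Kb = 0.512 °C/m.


ΔTb = Kb × m × i
= 0.512 × 2.6 × 1
= 1.3312 °C

1.3312 °C


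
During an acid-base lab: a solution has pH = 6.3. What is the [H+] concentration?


[H+] = 10^(-pH) = 10^(-6.3)
= 5.01×10^-7 M

5.01×10^-7 M


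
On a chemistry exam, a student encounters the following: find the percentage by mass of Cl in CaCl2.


M(CaCl2) = 1×40.08 + 2×35.45 = 110.98 g/mol
Mass of Cl = 2 × 35.45 = 70.90 g/mol
% Cl = 70.90/110.98 × 100 = 63.89%

63.89%


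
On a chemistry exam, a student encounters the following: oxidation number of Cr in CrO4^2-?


x + 4(-2) = -2, so x = +6
Oxidation number: +6

+6


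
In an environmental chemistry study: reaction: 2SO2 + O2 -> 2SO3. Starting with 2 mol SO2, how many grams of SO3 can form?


Mole ratio SO3:SO2 = 2:2
n(SO3) = 2 × 2/2 = 2.000 mol
mass = 2.000 × 80.07 = 160.14 g

160.14 g


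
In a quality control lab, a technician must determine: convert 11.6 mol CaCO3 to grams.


M(CaCO3) = 100.09 g/mol
mass = n × M = 11.6 × 100.09 = 1161.04 g

1161.04 g


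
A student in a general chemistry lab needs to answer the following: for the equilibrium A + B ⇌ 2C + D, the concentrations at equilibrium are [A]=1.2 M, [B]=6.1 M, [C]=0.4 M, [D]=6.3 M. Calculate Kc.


Kc = [C]^2[D]/([A][B])
= (0.4^2 × 6.3^1)/(1.2^1 × 6.1^1)
= 1.008/7.32
= 0.1377

0.1377


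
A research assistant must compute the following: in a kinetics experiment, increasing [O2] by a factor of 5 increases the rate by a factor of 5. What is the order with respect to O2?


rate ∝ [O2]^n
5^n = 5 → n = 1
Order in O2: 1

1


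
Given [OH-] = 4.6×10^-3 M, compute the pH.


pOH = -log10([OH-]) = -log10(4.6×10^-3)
= 3 - log10(4.6) = 2.34
pH = 14 - pOH = 14 - 2.34 = 11.66

11.66


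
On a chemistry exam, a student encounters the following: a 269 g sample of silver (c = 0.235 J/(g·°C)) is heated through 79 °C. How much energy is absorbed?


q = mcΔT = 269 × 0.235 × 79
= 4993.99 J

4993.99 J


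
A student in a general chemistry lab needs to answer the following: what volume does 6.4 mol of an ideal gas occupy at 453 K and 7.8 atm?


PV = nRT  (R = 0.08206 L·atm/(mol·K))
V = nRT/P = 6.4×0.08206×453/7.8
= 30.501 L

30.501 L


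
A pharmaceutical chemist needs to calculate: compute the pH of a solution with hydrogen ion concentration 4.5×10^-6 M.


pH = -log10([H+]) = -log10(4.5×10^-6)
= 6 - log10(4.5)
= 6 - 0.65
= 5.35

5.35


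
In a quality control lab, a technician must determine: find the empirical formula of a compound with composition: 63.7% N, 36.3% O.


Assume 100 g sample. Moles of each element:
  N: 63.7/14.01 = 4.547 mol
  O: 36.3/16.0 = 2.269 mol
Divide by smallest (2.269):
  N: 4.547/2.269 = 2.0
  O: 2.269/2.269 = 1.0
Empirical formula: N2O

N2O


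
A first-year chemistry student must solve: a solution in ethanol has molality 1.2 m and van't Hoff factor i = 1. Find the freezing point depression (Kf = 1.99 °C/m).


ΔTf = Kf × m × i
= 1.99 × 1.2 × 1
= 2.388 °C

2.388 °C


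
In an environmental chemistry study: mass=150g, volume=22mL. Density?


ρ = mass/volume
= 150/22
= 6.818 g/mL

6.818 g/mL


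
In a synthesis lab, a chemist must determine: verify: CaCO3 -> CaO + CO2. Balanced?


Equation: CaCO3 -> CaO + CO2
Check atoms: C: 1=1, Ca: 1=1, O: 3=3
Balanced

Yes, balanced


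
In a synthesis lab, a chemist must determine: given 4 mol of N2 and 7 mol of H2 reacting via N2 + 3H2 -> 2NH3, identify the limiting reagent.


Mole ratio available / coefficient:
  N2: 4/1 = 4.000
  H2: 7/3 = 2.333
Smaller ratio is limiting.

H2


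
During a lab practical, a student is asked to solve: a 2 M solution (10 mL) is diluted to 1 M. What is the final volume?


C1V1 = C2V2
2 × 10 = 1 × V2
V2 = 20/1 = 20.0 mL

20.0 mL


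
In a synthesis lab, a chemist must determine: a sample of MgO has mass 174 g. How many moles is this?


M(MgO) = 40.31 g/mol
n = mass/M = 174/40.31 = 4.3165 mol

4.3165 mol


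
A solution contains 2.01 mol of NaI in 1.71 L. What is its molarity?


M = n/V = 2.01/1.71 = 1.175 mol/L

1.175 M


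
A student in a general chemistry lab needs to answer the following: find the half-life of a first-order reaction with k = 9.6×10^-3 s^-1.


t½ = ln2/k = 0.693147/(9.6×10^-3 s^-1)
= 72.20 s

72.20 s


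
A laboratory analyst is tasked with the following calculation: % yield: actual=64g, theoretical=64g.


% yield = actual/theoretical × 100
= 64/64 × 100
= 100.0%

100.0%


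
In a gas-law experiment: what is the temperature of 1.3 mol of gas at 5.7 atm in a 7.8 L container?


PV = nRT  (R = 0.08206 L·atm/(mol·K))
T = PV/(nR) = 5.7×7.8/(1.3×0.08206)
= 44.46/0.106678
= 416.77 K

416.77 K


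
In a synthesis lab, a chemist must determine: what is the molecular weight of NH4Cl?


M(NH4Cl) = 1×14.01 + 4×1.008 + 1×35.45
= 14.01 + 4.03 + 35.45
= 53.49 g/mol

53.49 g/mol


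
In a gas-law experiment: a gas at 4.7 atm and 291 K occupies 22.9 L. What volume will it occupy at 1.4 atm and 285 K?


P1V1/T1 = P2V2/T2
V2 = P1V1T2/(T1P2)
= 4.7×22.9×285/(291×1.4)
= 75.293 L

75.293 L


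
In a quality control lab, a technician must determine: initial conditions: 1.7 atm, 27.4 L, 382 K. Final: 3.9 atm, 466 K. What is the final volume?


P1V1/T1 = P2V2/T2
V2 = P1V1T2/(T1P2)
= 1.7×27.4×466/(382×3.9)
= 14.57 L

14.57 L


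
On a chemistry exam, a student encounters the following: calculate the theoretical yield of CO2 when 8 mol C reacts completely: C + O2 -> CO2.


Mole ratio CO2:C = 1:1
n(CO2) = 8 × 1/1 = 8.000 mol
mass = 8.000 × 44.01 = 352.08 g

352.08 g


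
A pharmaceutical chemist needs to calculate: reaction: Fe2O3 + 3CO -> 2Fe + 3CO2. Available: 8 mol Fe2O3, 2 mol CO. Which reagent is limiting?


Mole ratio available / coefficient:
  Fe2O3: 8/1 = 8.000
  CO: 2/3 = 0.667
Smaller ratio is limiting.

CO


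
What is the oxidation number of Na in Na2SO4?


Group 1 metal: +1
Oxidation number: +1

+1


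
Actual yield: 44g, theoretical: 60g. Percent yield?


% yield = actual/theoretical × 100
= 44/60 × 100
= 73.33%

73.33%


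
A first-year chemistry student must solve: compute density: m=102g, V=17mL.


ρ = mass/volume
= 102/17
= 6.0 g/mL

6.0 g/mL


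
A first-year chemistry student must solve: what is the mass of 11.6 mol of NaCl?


M(NaCl) = 58.44 g/mol
mass = n × M = 11.6 × 58.44 = 677.90 g

677.90 g


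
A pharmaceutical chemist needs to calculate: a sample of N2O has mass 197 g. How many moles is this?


M(N2O) = 44.02 g/mol
n = mass/M = 197/44.02 = 4.4752 mol

4.4752 mol


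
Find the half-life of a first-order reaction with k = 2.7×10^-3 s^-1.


t½ = ln2/k = 0.693147/(2.7×10^-3 s^-1)
= 256.7 s

256.7 s


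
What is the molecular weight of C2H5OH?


M(C2H5OH) = 2×12.01 + 6×1.008 + 1×16.0
= 24.02 + 6.05 + 16.0
= 46.07 g/mol

46.07 g/mol


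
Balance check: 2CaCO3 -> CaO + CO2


Equation: 2CaCO3 -> CaO + CO2
Check atoms: C: 2≠1, Ca: 2≠1, O: 6≠3
Not balanced

No, not balanced


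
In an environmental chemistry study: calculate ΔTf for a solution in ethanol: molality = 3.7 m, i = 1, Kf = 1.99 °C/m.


ΔTf = Kf × m × i
= 1.99 × 3.7 × 1
= 7.363 °C

7.363 °C


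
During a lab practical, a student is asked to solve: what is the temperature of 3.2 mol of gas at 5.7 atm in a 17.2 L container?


PV = nRT  (R = 0.08206 L·atm/(mol·K))
T = PV/(nR) = 5.7×17.2/(3.2×0.08206)
= 98.04/0.262592
= 373.35 K

373.35 K


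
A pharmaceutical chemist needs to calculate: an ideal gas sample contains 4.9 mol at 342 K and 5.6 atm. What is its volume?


PV = nRT  (R = 0.08206 L·atm/(mol·K))
V = nRT/P = 4.9×0.08206×342/5.6
= 24.556 L

24.556 L


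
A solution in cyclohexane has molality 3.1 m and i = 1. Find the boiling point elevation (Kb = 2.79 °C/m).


ΔTb = Kb × m × i
= 2.79 × 3.1 × 1
= 8.649 °C

8.649 °C


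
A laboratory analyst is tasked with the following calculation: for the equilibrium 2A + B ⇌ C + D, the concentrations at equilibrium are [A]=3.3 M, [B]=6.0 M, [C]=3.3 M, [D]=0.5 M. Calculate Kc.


Kc = [C][D]/([A]^2[B])
= (3.3^1 × 0.5^1)/(3.3^2 × 6.0^1)
= 1.65/65.34
= 0.02525

0.02525


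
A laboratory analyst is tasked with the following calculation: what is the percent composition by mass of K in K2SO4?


M(K2SO4) = 2×39.1 + 1×32.07 + 4×16.0 = 174.27 g/mol
Mass of K = 2 × 39.1 = 78.20 g/mol
% K = 78.20/174.27 × 100 = 44.87%

44.87%


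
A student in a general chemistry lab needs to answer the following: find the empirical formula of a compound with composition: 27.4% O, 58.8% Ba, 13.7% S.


Assume 100 g sample. Moles of each element:
  O: 27.4/16.0 = 1.712 mol
  Ba: 58.8/137.33 = 0.428 mol
  S: 13.7/32.07 = 0.427 mol
Divide by smallest (0.427):
  O: 1.712/0.427 = 4.01
  Ba: 0.428/0.427 = 1.0
  S: 0.427/0.427 = 1.0
Empirical formula: BaSO4

BaSO4


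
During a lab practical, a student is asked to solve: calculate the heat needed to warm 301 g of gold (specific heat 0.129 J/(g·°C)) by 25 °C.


q = mcΔT = 301 × 0.129 × 25
= 970.73 J

970.73 J


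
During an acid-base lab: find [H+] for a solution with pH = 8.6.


[H+] = 10^(-pH) = 10^(-8.6)
= 2.51×10^-9 M

2.51×10^-9 M


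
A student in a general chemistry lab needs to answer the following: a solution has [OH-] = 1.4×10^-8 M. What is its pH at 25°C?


pOH = -log10([OH-]) = -log10(1.4×10^-8)
= 8 - log10(1.4) = 7.85
pH = 14 - pOH = 14 - 7.85 = 6.15

6.15


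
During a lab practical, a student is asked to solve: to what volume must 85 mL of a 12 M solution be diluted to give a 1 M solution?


C1V1 = C2V2
12 × 85 = 1 × V2
V2 = 1020/1 = 1020.0 mL

1020.0 mL


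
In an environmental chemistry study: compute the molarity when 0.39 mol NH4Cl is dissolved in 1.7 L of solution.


M = n/V = 0.39/1.7 = 0.229 mol/L

0.229 M


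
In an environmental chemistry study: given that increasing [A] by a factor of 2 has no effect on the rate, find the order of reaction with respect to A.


rate ∝ [A]^n
rate ∝ [A]^0
Order in A: 0

0


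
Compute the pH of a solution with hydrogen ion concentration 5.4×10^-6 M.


pH = -log10([H+]) = -log10(5.4×10^-6)
= 6 - log10(5.4)
= 6 - 0.73
= 5.27

5.27


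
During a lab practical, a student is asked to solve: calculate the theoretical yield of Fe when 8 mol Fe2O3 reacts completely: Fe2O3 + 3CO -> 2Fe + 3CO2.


Mole ratio Fe:Fe2O3 = 2:1
n(Fe) = 8 × 2/1 = 16.000 mol
mass = 16.000 × 55.85 = 893.6 g

893.6 g


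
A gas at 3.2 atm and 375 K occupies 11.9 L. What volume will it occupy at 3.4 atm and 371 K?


P1V1/T1 = P2V2/T2
V2 = P1V1T2/(T1P2)
= 3.2×11.9×371/(375×3.4)
= 11.081 L

11.081 L


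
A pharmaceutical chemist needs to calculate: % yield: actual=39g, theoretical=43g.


% yield = actual/theoretical × 100
= 39/43 × 100
= 90.7%

90.7%


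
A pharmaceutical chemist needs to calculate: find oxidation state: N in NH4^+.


x + 4(+1) = +1, so x = -3
Oxidation number: -3

-3


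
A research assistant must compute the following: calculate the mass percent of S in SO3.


M(SO3) = 1×32.07 + 3×16.0 = 80.07 g/mol
Mass of S = 1 × 32.07 = 32.07 g/mol
% S = 32.07/80.07 × 100 = 40.05%

40.05%


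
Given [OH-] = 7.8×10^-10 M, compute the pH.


pOH = -log10([OH-]) = -log10(7.8×10^-10)
= 10 - log10(7.8) = 9.11
pH = 14 - pOH = 14 - 9.11 = 4.89

4.89


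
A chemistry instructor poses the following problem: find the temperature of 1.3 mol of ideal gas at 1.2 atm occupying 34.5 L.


PV = nRT  (R = 0.08206 L·atm/(mol·K))
T = PV/(nR) = 1.2×34.5/(1.3×0.08206)
= 41.40/0.106678
= 388.08 K

388.08 K


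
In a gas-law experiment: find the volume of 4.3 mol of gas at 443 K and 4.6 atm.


PV = nRT  (R = 0.08206 L·atm/(mol·K))
V = nRT/P = 4.3×0.08206×443/4.6
= 33.982 L

33.982 L
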